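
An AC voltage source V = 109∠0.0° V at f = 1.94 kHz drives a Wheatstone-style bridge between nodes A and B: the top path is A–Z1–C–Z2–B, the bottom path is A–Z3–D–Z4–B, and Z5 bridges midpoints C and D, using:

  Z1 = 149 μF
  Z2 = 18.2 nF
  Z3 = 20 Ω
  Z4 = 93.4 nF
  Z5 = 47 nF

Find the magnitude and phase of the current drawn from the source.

Step 1 — Angular frequency: ω = 2π·f = 2π·1940 = 1.219e+04 rad/s.
Step 2 — Component impedances:
  Z1: Z = 1/(jωC) = -j/(ω·C) = 0 - j0.5506 Ω
  Z2: Z = 1/(jωC) = -j/(ω·C) = 0 - j4508 Ω
  Z3: Z = R = 20 Ω
  Z4: Z = 1/(jωC) = -j/(ω·C) = 0 - j878.4 Ω
  Z5: Z = 1/(jωC) = -j/(ω·C) = 0 - j1746 Ω
Step 3 — Bridge requires nodal analysis (the Z5 bridge couples midpoints C and D, so the two paths cannot be reduced to a simple series/parallel combination). Setting node B to ground and injecting 1 A at node A, the 3-node admittance system at A, C, D solves to V_A = Z_AB = 14.01 - j735.3 Ω = 735.5∠-88.9° Ω.
Step 4 — Source phasor: V = 109∠0.0° V = 109 V.
Step 5 — Ohm's law: I = V / Z_total = (109) / (14.01 - j735.3) = 0.002823 + j0.1482 A.
Step 6 — Convert to polar: |I| = 0.1482 A, ∠I = 88.9°.

I = 0.1482∠88.9° A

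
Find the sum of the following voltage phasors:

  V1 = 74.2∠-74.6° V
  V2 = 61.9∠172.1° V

Step 1 — Convert each phasor to rectangular form:
  V1 = 74.2·(cos(-74.6°) + j·sin(-74.6°)) = 19.7 - j71.54 V
  V2 = 61.9·(cos(172.1°) + j·sin(172.1°)) = -61.31 + j8.508 V
Step 2 — Sum components: V_total = -41.61 - j63.03 V.
Step 3 — Convert to polar: |V_total| = 75.52 V, ∠V_total = -123.4°.

V_total = 75.52∠-123.4° V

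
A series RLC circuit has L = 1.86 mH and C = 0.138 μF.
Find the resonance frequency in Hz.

Step 1 — Resonance condition Im(Z)=0 gives ω₀ = 1/√(LC).
Step 2 — ω₀ = 1/√(0.00186·1.38e-07) = 6.242e+04 rad/s.
Step 3 — f₀ = ω₀/(2π) = 9934 Hz.

f₀ = 9934 Hz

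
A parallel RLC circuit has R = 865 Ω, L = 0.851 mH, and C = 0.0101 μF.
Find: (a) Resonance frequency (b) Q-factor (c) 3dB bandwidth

Step 1 — Resonance: ω₀ = 1/√(LC) = 1/√(0.000851·1.01e-08) = 3.411e+05 rad/s.
Step 2 — f₀ = ω₀/(2π) = 5.429e+04 Hz.
Step 3 — Parallel Q: Q = R/(ω₀L) = 865/(3.411e+05·0.000851) = 2.98.
Step 4 — Bandwidth: Δω = ω₀/Q = 1.145e+05 rad/s; BW = Δω/(2π) = 1.822e+04 Hz.

(a) f₀ = 5.429e+04 Hz  (b) Q = 2.98  (c) BW = 1.822e+04 Hz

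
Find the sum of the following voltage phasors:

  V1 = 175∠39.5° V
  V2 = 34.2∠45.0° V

Step 1 — Convert each phasor to rectangular form:
  V1 = 175·(cos(39.5°) + j·sin(39.5°)) = 135 + j111.3 V
  V2 = 34.2·(cos(45.0°) + j·sin(45.0°)) = 24.18 + j24.18 V
Step 2 — Sum components: V_total = 159.2 + j135.5 V.
Step 3 — Convert to polar: |V_total| = 209.1 V, ∠V_total = 40.4°.

V_total = 209.1∠40.4° V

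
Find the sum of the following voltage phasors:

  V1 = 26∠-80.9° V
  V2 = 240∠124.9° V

Step 1 — Convert each phasor to rectangular form:
  V1 = 26·(cos(-80.9°) + j·sin(-80.9°)) = 4.112 - j25.67 V
  V2 = 240·(cos(124.9°) + j·sin(124.9°)) = -137.3 + j196.8 V
Step 2 — Sum components: V_total = -133.2 + j171.2 V.
Step 3 — Convert to polar: |V_total| = 216.9 V, ∠V_total = 127.9°.

V_total = 216.9∠127.9° V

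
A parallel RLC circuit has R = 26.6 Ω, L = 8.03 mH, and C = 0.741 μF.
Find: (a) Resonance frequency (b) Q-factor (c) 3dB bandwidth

Step 1 — Resonance: ω₀ = 1/√(LC) = 1/√(0.00803·7.41e-07) = 1.296e+04 rad/s.
Step 2 — f₀ = ω₀/(2π) = 2063 Hz.
Step 3 — Parallel Q: Q = R/(ω₀L) = 26.6/(1.296e+04·0.00803) = 0.2555.
Step 4 — Bandwidth: Δω = ω₀/Q = 5.073e+04 rad/s; BW = Δω/(2π) = 8075 Hz.

(a) f₀ = 2063 Hz  (b) Q = 0.2555  (c) BW = 8075 Hz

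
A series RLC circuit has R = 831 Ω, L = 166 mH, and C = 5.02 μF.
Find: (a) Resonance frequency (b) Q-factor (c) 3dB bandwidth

Step 1 — Resonance condition Im(Z)=0 gives ω₀ = 1/√(LC).
Step 2 — ω₀ = 1/√(0.166·5.02e-06) = 1095 rad/s.
Step 3 — f₀ = ω₀/(2π) = 174.3 Hz.
Step 4 — Series Q: Q = ω₀L/R = 1095·0.166/831 = 0.2188.
Step 5 — 3dB bandwidth: Δω = ω₀/Q = 5006 rad/s; BW = Δω/(2π) = 796.7 Hz.

(a) f₀ = 174.3 Hz  (b) Q = 0.2188  (c) BW = 796.7 Hz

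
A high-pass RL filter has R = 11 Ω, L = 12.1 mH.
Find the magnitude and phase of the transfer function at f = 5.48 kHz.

Step 1 — Angular frequency: ω = 2π·5480 = 3.443e+04 rad/s.
Step 2 — Transfer function: H(jω) = jωL/(R + jωL).
Step 3 — Numerator jωL = j·416.6; denominator R + jωL = 11 + j416.6.
Step 4 — H = 0.9993 + j0.02638.
Step 5 — Magnitude: |H| = 0.9997 (-0.0 dB); phase: φ = 1.5°.

|H| = 0.9997 (-0.0 dB), φ = 1.5°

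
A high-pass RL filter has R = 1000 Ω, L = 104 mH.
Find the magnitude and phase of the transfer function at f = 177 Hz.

Step 1 — Angular frequency: ω = 2π·177 = 1112 rad/s.
Step 2 — Transfer function: H(jω) = jωL/(R + jωL).
Step 3 — Numerator jωL = j·115.7; denominator R + jωL = 1000 + j115.7.
Step 4 — H = 0.0132 + j0.1141.
Step 5 — Magnitude: |H| = 0.1149 (-18.8 dB); phase: φ = 83.4°.

|H| = 0.1149 (-18.8 dB), φ = 83.4°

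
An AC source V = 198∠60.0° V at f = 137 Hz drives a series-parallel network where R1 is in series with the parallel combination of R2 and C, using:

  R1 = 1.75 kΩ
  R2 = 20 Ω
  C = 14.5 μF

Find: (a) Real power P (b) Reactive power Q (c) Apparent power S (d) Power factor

Step 1 — Angular frequency: ω = 2π·f = 2π·137 = 860.8 rad/s.
Step 2 — Component impedances:
  R1: Z = R = 1750 Ω
  R2: Z = R = 20 Ω
  C: Z = 1/(jωC) = -j/(ω·C) = 0 - j80.12 Ω
Step 3 — Parallel branch: R2 || C = 1/(1/R2 + 1/C) = 18.83 - j4.7 Ω.
Step 4 — Series with R1: Z_total = R1 + (R2 || C) = 1769 - j4.7 Ω = 1769∠-0.2° Ω.
Step 5 — Source phasor: V = 198∠60.0° V = 99 + j171.5 V.
Step 6 — Current: I = V / Z = 0.05571 + j0.09709 A = 0.1119∠60.2° A.
Step 7 — Complex power: S = V·I* = 22.16 - j0.05889 VA.
Step 8 — Real power: P = Re(S) = 22.16 W.
Step 9 — Reactive power: Q = Im(S) = -0.05889 VAR.
Step 10 — Apparent power: |S| = 22.16 VA.
Step 11 — Power factor: PF = P/|S| = 1 (leading).

(a) P = 22.16 W  (b) Q = -0.05889 VAR  (c) S = 22.16 VA  (d) PF = 1 (leading)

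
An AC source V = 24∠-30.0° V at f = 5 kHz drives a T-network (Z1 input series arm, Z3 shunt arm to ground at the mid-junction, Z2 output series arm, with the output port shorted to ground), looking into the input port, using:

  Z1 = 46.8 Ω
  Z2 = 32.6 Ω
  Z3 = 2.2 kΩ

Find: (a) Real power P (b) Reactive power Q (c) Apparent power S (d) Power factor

Step 1 — Angular frequency: ω = 2π·f = 2π·5000 = 3.142e+04 rad/s.
Step 2 — Component impedances:
  Z1: Z = R = 46.8 Ω
  Z2: Z = R = 32.6 Ω
  Z3: Z = R = 2200 Ω
Step 3 — With the output port shorted to ground, the output series arm Z2 runs from the junction to ground; the shunt arm Z3 also runs from the junction to ground. They appear in parallel: Z3 || Z2 = 32.12 Ω.
Step 4 — Series with input arm Z1: Z_in = Z1 + (Z3 || Z2) = 78.92 Ω = 78.92∠0.0° Ω.
Step 5 — Source phasor: V = 24∠-30.0° V = 20.78 - j12 V.
Step 6 — Current: I = V / Z = 0.2633 - j0.152 A = 0.3041∠-30.0° A.
Step 7 — Complex power: S = V·I* = 7.298 VA.
Step 8 — Real power: P = Re(S) = 7.298 W.
Step 9 — Reactive power: Q = Im(S) = 0 VAR.
Step 10 — Apparent power: |S| = 7.298 VA.
Step 11 — Power factor: PF = P/|S| = 1 (unity).

(a) P = 7.298 W  (b) Q = 0 VAR  (c) S = 7.298 VA  (d) PF = 1 (unity)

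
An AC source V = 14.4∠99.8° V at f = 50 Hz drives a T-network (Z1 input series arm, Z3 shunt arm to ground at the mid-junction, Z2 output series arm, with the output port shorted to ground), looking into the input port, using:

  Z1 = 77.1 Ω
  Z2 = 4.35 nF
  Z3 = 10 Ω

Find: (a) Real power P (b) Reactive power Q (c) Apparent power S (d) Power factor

Step 1 — Angular frequency: ω = 2π·f = 2π·50 = 314.2 rad/s.
Step 2 — Component impedances:
  Z1: Z = R = 77.1 Ω
  Z2: Z = 1/(jωC) = -j/(ω·C) = 0 - j7.317e+05 Ω
  Z3: Z = R = 10 Ω
Step 3 — With the output port shorted to ground, the output series arm Z2 runs from the junction to ground; the shunt arm Z3 also runs from the junction to ground. They appear in parallel: Z3 || Z2 = 10 - j0.0001367 Ω.
Step 4 — Series with input arm Z1: Z_in = Z1 + (Z3 || Z2) = 87.1 - j0.0001367 Ω = 87.1∠-0.0° Ω.
Step 5 — Source phasor: V = 14.4∠99.8° V = -2.451 + j14.19 V.
Step 6 — Current: I = V / Z = -0.02814 + j0.1629 A = 0.1653∠99.8° A.
Step 7 — Complex power: S = V·I* = 2.381 - j3.735e-06 VA.
Step 8 — Real power: P = Re(S) = 2.381 W.
Step 9 — Reactive power: Q = Im(S) = -3.735e-06 VAR.
Step 10 — Apparent power: |S| = 2.381 VA.
Step 11 — Power factor: PF = P/|S| = 1 (leading).

(a) P = 2.381 W  (b) Q = -3.735e-06 VAR  (c) S = 2.381 VA  (d) PF = 1 (leading)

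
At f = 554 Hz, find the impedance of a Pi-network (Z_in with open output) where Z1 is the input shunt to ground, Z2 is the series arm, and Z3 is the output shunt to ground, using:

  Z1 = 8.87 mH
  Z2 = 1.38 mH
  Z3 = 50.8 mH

Step 1 — Angular frequency: ω = 2π·f = 2π·554 = 3481 rad/s.
Step 2 — Component impedances:
  Z1: Z = jωL = j·3481·0.00887 = 0 + j30.88 Ω
  Z2: Z = jωL = j·3481·0.00138 = 0 + j4.804 Ω
  Z3: Z = jωL = j·3481·0.0508 = 0 + j176.8 Ω
Step 3 — With open output, the series arm Z2 and the output shunt Z3 appear in series to ground: Z2 + Z3 = 0 + j181.6 Ω.
Step 4 — Parallel with input shunt Z1: Z_in = Z1 || (Z2 + Z3) = 0 + j26.39 Ω = 26.39∠90.0° Ω.

Z = 0 + j26.39 Ω = 26.39∠90.0° Ω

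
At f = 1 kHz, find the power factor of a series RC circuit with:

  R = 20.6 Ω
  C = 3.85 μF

Step 1 — Angular frequency: ω = 2π·f = 2π·1000 = 6283 rad/s.
Step 2 — Component impedances:
  R: Z = R = 20.6 Ω
  C: Z = 1/(jωC) = -j/(ω·C) = 0 - j41.34 Ω
Step 3 — Series combination: Z_total = R + C = 20.6 - j41.34 Ω = 46.19∠-63.5° Ω.
Step 4 — Power factor: PF = cos(φ) = Re(Z)/|Z| = 20.6/46.19 = 0.446.
Step 5 — Type: Im(Z) = -41.34 ⇒ leading (phase φ = -63.5°).

PF = 0.446 (leading, φ = -63.5°)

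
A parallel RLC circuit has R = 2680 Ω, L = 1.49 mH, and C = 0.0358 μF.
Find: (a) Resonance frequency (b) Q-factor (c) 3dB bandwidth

Step 1 — Resonance: ω₀ = 1/√(LC) = 1/√(0.00149·3.58e-08) = 1.369e+05 rad/s.
Step 2 — f₀ = ω₀/(2π) = 2.179e+04 Hz.
Step 3 — Parallel Q: Q = R/(ω₀L) = 2680/(1.369e+05·0.00149) = 13.14.
Step 4 — Bandwidth: Δω = ω₀/Q = 1.042e+04 rad/s; BW = Δω/(2π) = 1659 Hz.

(a) f₀ = 2.179e+04 Hz  (b) Q = 13.14  (c) BW = 1659 Hz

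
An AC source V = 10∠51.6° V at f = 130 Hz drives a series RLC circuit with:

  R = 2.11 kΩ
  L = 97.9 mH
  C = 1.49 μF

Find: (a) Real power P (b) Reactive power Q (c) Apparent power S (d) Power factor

Step 1 — Angular frequency: ω = 2π·f = 2π·130 = 816.8 rad/s.
Step 2 — Component impedances:
  R: Z = R = 2110 Ω
  L: Z = jωL = j·816.8·0.0979 = 0 + j79.97 Ω
  C: Z = 1/(jωC) = -j/(ω·C) = 0 - j821.7 Ω
Step 3 — Series combination: Z_total = R + L + C = 2110 - j741.7 Ω = 2237∠-19.4° Ω.
Step 4 — Source phasor: V = 10∠51.6° V = 6.211 + j7.837 V.
Step 5 — Current: I = V / Z = 0.001458 + j0.004227 A = 0.004471∠71.0° A.
Step 6 — Complex power: S = V·I* = 0.04218 - j0.01483 VA.
Step 7 — Real power: P = Re(S) = 0.04218 W.
Step 8 — Reactive power: Q = Im(S) = -0.01483 VAR.
Step 9 — Apparent power: |S| = 0.04471 VA.
Step 10 — Power factor: PF = P/|S| = 0.9434 (leading).

(a) P = 0.04218 W  (b) Q = -0.01483 VAR  (c) S = 0.04471 VA  (d) PF = 0.9434 (leading)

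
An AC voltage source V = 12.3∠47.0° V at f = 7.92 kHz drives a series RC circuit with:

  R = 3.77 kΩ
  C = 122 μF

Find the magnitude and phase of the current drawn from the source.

Step 1 — Angular frequency: ω = 2π·f = 2π·7920 = 4.976e+04 rad/s.
Step 2 — Component impedances:
  R: Z = R = 3770 Ω
  C: Z = 1/(jωC) = -j/(ω·C) = 0 - j0.1647 Ω
Step 3 — Series combination: Z_total = R + C = 3770 - j0.1647 Ω = 3770∠-0.0° Ω.
Step 4 — Source phasor: V = 12.3∠47.0° V = 8.389 + j8.996 V.
Step 5 — Ohm's law: I = V / Z_total = (8.389 + j8.996) / (3770 - j0.1647) = 0.002225 + j0.002386 A.
Step 6 — Convert to polar: |I| = 0.003263 A, ∠I = 47.0°.

I = 0.003263∠47.0° A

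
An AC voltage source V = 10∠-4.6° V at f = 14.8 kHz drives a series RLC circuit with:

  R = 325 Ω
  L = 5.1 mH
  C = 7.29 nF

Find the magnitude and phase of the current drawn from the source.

Step 1 — Angular frequency: ω = 2π·f = 2π·1.48e+04 = 9.299e+04 rad/s.
Step 2 — Component impedances:
  R: Z = R = 325 Ω
  L: Z = jωL = j·9.299e+04·0.0051 = 0 + j474.3 Ω
  C: Z = 1/(jωC) = -j/(ω·C) = 0 - j1475 Ω
Step 3 — Series combination: Z_total = R + L + C = 325 - j1001 Ω = 1052∠-72.0° Ω.
Step 4 — Source phasor: V = 10∠-4.6° V = 9.968 - j0.802 V.
Step 5 — Ohm's law: I = V / Z_total = (9.968 - j0.802) / (325 - j1001) = 0.00365 + j0.008774 A.
Step 6 — Convert to polar: |I| = 0.009503 A, ∠I = 67.4°.

I = 0.009503∠67.4° A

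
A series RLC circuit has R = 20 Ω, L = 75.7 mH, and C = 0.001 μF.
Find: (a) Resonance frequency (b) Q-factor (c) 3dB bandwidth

Step 1 — Resonance condition Im(Z)=0 gives ω₀ = 1/√(LC).
Step 2 — ω₀ = 1/√(0.0757·1e-09) = 1.149e+05 rad/s.
Step 3 — f₀ = ω₀/(2π) = 1.829e+04 Hz.
Step 4 — Series Q: Q = ω₀L/R = 1.149e+05·0.0757/20 = 435.
Step 5 — 3dB bandwidth: Δω = ω₀/Q = 264.2 rad/s; BW = Δω/(2π) = 42.05 Hz.

(a) f₀ = 1.829e+04 Hz  (b) Q = 435  (c) BW = 42.05 Hz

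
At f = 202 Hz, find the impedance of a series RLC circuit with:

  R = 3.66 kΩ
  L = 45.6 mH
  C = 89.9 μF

Step 1 — Angular frequency: ω = 2π·f = 2π·202 = 1269 rad/s.
Step 2 — Component impedances:
  R: Z = R = 3660 Ω
  L: Z = jωL = j·1269·0.0456 = 0 + j57.88 Ω
  C: Z = 1/(jωC) = -j/(ω·C) = 0 - j8.764 Ω
Step 3 — Series combination: Z_total = R + L + C = 3660 + j49.11 Ω = 3660∠0.8° Ω.

Z = 3660 + j49.11 Ω = 3660∠0.8° Ω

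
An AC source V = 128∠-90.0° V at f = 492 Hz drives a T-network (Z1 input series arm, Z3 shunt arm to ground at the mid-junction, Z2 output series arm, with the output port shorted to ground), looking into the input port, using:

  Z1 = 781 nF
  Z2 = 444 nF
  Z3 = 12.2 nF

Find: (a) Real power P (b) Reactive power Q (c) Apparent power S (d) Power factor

Step 1 — Angular frequency: ω = 2π·f = 2π·492 = 3091 rad/s.
Step 2 — Component impedances:
  Z1: Z = 1/(jωC) = -j/(ω·C) = 0 - j414.2 Ω
  Z2: Z = 1/(jωC) = -j/(ω·C) = 0 - j728.6 Ω
  Z3: Z = 1/(jωC) = -j/(ω·C) = 0 - j2.652e+04 Ω
Step 3 — With the output port shorted to ground, the output series arm Z2 runs from the junction to ground; the shunt arm Z3 also runs from the junction to ground. They appear in parallel: Z3 || Z2 = 0 - j709.1 Ω.
Step 4 — Series with input arm Z1: Z_in = Z1 + (Z3 || Z2) = 0 - j1123 Ω = 1123∠-90.0° Ω.
Step 5 — Source phasor: V = 128∠-90.0° V = 0 - j128 V.
Step 6 — Current: I = V / Z = 0.114 A = 0.114∠0.0° A.
Step 7 — Complex power: S = V·I* = 0 - j14.59 VA.
Step 8 — Real power: P = Re(S) = 0 W.
Step 9 — Reactive power: Q = Im(S) = -14.59 VAR.
Step 10 — Apparent power: |S| = 14.59 VA.
Step 11 — Power factor: PF = P/|S| = 0 (leading).

(a) P = 0 W  (b) Q = -14.59 VAR  (c) S = 14.59 VA  (d) PF = 0 (leading)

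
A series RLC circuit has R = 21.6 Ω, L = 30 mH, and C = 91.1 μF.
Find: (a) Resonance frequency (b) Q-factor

Step 1 — Resonance condition Im(Z)=0 gives ω₀ = 1/√(LC).
Step 2 — ω₀ = 1/√(0.03·9.11e-05) = 604.9 rad/s.
Step 3 — f₀ = ω₀/(2π) = 96.27 Hz.
Step 4 — Series Q: Q = ω₀L/R = 604.9·0.03/21.6 = 0.8401.

(a) f₀ = 96.27 Hz  (b) Q = 0.8401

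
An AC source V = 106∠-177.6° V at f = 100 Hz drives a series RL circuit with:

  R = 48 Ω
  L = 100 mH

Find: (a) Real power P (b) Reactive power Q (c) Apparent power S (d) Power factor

Step 1 — Angular frequency: ω = 2π·f = 2π·100 = 628.3 rad/s.
Step 2 — Component impedances:
  R: Z = R = 48 Ω
  L: Z = jωL = j·628.3·0.1 = 0 + j62.83 Ω
Step 3 — Series combination: Z_total = R + L = 48 + j62.83 Ω = 79.07∠52.6° Ω.
Step 4 — Source phasor: V = 106∠-177.6° V = -105.9 - j4.439 V.
Step 5 — Current: I = V / Z = -0.8577 + j1.03 A = 1.341∠129.8° A.
Step 6 — Complex power: S = V·I* = 86.27 + j112.9 VA.
Step 7 — Real power: P = Re(S) = 86.27 W.
Step 8 — Reactive power: Q = Im(S) = 112.9 VAR.
Step 9 — Apparent power: |S| = 142.1 VA.
Step 10 — Power factor: PF = P/|S| = 0.6071 (lagging).

(a) P = 86.27 W  (b) Q = 112.9 VAR  (c) S = 142.1 VA  (d) PF = 0.6071 (lagging)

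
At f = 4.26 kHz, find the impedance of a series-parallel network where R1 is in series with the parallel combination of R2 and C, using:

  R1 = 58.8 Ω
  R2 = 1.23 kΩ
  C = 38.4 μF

Step 1 — Angular frequency: ω = 2π·f = 2π·4260 = 2.677e+04 rad/s.
Step 2 — Component impedances:
  R1: Z = R = 58.8 Ω
  R2: Z = R = 1230 Ω
  C: Z = 1/(jωC) = -j/(ω·C) = 0 - j0.9729 Ω
Step 3 — Parallel branch: R2 || C = 1/(1/R2 + 1/C) = 0.0007696 - j0.9729 Ω.
Step 4 — Series with R1: Z_total = R1 + (R2 || C) = 58.8 - j0.9729 Ω = 58.81∠-0.9° Ω.

Z = 58.8 - j0.9729 Ω = 58.81∠-0.9° Ω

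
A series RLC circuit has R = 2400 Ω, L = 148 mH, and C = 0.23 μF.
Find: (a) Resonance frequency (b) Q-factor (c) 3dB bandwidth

Step 1 — Resonance: ω₀ = 1/√(LC) = 1/√(0.148·2.3e-07) = 5420 rad/s.
Step 2 — f₀ = ω₀/(2π) = 862.6 Hz.
Step 3 — Series Q: Q = ω₀L/R = 5420·0.148/2400 = 0.3342.
Step 4 — Bandwidth: Δω = ω₀/Q = 1.622e+04 rad/s; BW = Δω/(2π) = 2581 Hz.

(a) f₀ = 862.6 Hz  (b) Q = 0.3342  (c) BW = 2581 Hz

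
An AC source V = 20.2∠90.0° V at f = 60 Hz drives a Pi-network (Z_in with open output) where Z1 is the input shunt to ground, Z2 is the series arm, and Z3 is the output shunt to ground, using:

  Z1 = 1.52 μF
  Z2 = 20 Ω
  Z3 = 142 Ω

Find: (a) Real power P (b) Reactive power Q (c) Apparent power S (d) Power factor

Step 1 — Angular frequency: ω = 2π·f = 2π·60 = 377 rad/s.
Step 2 — Component impedances:
  Z1: Z = 1/(jωC) = -j/(ω·C) = 0 - j1745 Ω
  Z2: Z = R = 20 Ω
  Z3: Z = R = 142 Ω
Step 3 — With open output, the series arm Z2 and the output shunt Z3 appear in series to ground: Z2 + Z3 = 162 Ω.
Step 4 — Parallel with input shunt Z1: Z_in = Z1 || (Z2 + Z3) = 160.6 - j14.91 Ω = 161.3∠-5.3° Ω.
Step 5 — Source phasor: V = 20.2∠90.0° V = 0 + j20.2 V.
Step 6 — Current: I = V / Z = -0.01158 + j0.1247 A = 0.1252∠95.3° A.
Step 7 — Complex power: S = V·I* = 2.519 - j0.2338 VA.
Step 8 — Real power: P = Re(S) = 2.519 W.
Step 9 — Reactive power: Q = Im(S) = -0.2338 VAR.
Step 10 — Apparent power: |S| = 2.53 VA.
Step 11 — Power factor: PF = P/|S| = 0.9957 (leading).

(a) P = 2.519 W  (b) Q = -0.2338 VAR  (c) S = 2.53 VA  (d) PF = 0.9957 (leading)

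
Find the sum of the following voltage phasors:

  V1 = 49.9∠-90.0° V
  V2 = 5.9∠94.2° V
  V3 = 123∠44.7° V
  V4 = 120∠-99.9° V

Step 1 — Convert each phasor to rectangular form:
  V1 = 49.9·(cos(-90.0°) + j·sin(-90.0°)) = 0 - j49.9 V
  V2 = 5.9·(cos(94.2°) + j·sin(94.2°)) = -0.4321 + j5.884 V
  V3 = 123·(cos(44.7°) + j·sin(44.7°)) = 87.43 + j86.52 V
  V4 = 120·(cos(-99.9°) + j·sin(-99.9°)) = -20.63 - j118.2 V
Step 2 — Sum components: V_total = 66.36 - j75.71 V.
Step 3 — Convert to polar: |V_total| = 100.7 V, ∠V_total = -48.8°.

V_total = 100.7∠-48.8° V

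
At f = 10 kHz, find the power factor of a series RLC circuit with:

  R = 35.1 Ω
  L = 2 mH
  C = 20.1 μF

Step 1 — Angular frequency: ω = 2π·f = 2π·1e+04 = 6.283e+04 rad/s.
Step 2 — Component impedances:
  R: Z = R = 35.1 Ω
  L: Z = jωL = j·6.283e+04·0.002 = 0 + j125.7 Ω
  C: Z = 1/(jωC) = -j/(ω·C) = 0 - j0.7918 Ω
Step 3 — Series combination: Z_total = R + L + C = 35.1 + j124.9 Ω = 129.7∠74.3° Ω.
Step 4 — Power factor: PF = cos(φ) = Re(Z)/|Z| = 35.1/129.7 = 0.2706.
Step 5 — Type: Im(Z) = 124.9 ⇒ lagging (phase φ = 74.3°).

PF = 0.2706 (lagging, φ = 74.3°)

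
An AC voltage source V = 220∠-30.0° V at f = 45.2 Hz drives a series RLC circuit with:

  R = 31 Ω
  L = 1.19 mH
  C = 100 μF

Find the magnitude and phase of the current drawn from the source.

Step 1 — Angular frequency: ω = 2π·f = 2π·45.2 = 284 rad/s.
Step 2 — Component impedances:
  R: Z = R = 31 Ω
  L: Z = jωL = j·284·0.00119 = 0 + j0.338 Ω
  C: Z = 1/(jωC) = -j/(ω·C) = 0 - j35.21 Ω
Step 3 — Series combination: Z_total = R + L + C = 31 - j34.87 Ω = 46.66∠-48.4° Ω.
Step 4 — Source phasor: V = 220∠-30.0° V = 190.5 - j110 V.
Step 5 — Ohm's law: I = V / Z_total = (190.5 - j110) / (31 - j34.87) = 4.475 + j1.486 A.
Step 6 — Convert to polar: |I| = 4.715 A, ∠I = 18.4°.

I = 4.715∠18.4° A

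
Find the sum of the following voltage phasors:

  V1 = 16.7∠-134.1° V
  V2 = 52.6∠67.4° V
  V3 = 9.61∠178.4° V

Step 1 — Convert each phasor to rectangular form:
  V1 = 16.7·(cos(-134.1°) + j·sin(-134.1°)) = -11.62 - j11.99 V
  V2 = 52.6·(cos(67.4°) + j·sin(67.4°)) = 20.21 + j48.56 V
  V3 = 9.61·(cos(178.4°) + j·sin(178.4°)) = -9.606 + j0.2683 V
Step 2 — Sum components: V_total = -1.014 + j36.84 V.
Step 3 — Convert to polar: |V_total| = 36.85 V, ∠V_total = 91.6°.

V_total = 36.85∠91.6° V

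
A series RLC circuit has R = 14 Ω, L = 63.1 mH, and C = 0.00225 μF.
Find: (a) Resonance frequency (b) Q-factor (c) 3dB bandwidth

Step 1 — Resonance: ω₀ = 1/√(LC) = 1/√(0.0631·2.25e-09) = 8.393e+04 rad/s.
Step 2 — f₀ = ω₀/(2π) = 1.336e+04 Hz.
Step 3 — Series Q: Q = ω₀L/R = 8.393e+04·0.0631/14 = 378.3.
Step 4 — Bandwidth: Δω = ω₀/Q = 221.9 rad/s; BW = Δω/(2π) = 35.31 Hz.

(a) f₀ = 1.336e+04 Hz  (b) Q = 378.3  (c) BW = 35.31 Hz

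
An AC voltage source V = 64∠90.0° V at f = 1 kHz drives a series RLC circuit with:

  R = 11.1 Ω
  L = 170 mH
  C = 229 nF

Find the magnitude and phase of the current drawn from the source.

Step 1 — Angular frequency: ω = 2π·f = 2π·1000 = 6283 rad/s.
Step 2 — Component impedances:
  R: Z = R = 11.1 Ω
  L: Z = jωL = j·6283·0.17 = 0 + j1068 Ω
  C: Z = 1/(jωC) = -j/(ω·C) = 0 - j695 Ω
Step 3 — Series combination: Z_total = R + L + C = 11.1 + j373.1 Ω = 373.3∠88.3° Ω.
Step 4 — Source phasor: V = 64∠90.0° V = 0 + j64 V.
Step 5 — Ohm's law: I = V / Z_total = (0 + j64) / (11.1 + j373.1) = 0.1714 + j0.005098 A.
Step 6 — Convert to polar: |I| = 0.1714 A, ∠I = 1.7°.

I = 0.1714∠1.7° A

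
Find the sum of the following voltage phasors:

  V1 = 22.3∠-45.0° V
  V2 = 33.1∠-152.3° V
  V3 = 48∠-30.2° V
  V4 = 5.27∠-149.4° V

Step 1 — Convert each phasor to rectangular form:
  V1 = 22.3·(cos(-45.0°) + j·sin(-45.0°)) = 15.77 - j15.77 V
  V2 = 33.1·(cos(-152.3°) + j·sin(-152.3°)) = -29.31 - j15.39 V
  V3 = 48·(cos(-30.2°) + j·sin(-30.2°)) = 41.49 - j24.14 V
  V4 = 5.27·(cos(-149.4°) + j·sin(-149.4°)) = -4.536 - j2.683 V
Step 2 — Sum components: V_total = 23.41 - j57.98 V.
Step 3 — Convert to polar: |V_total| = 62.53 V, ∠V_total = -68.0°.

V_total = 62.53∠-68.0° V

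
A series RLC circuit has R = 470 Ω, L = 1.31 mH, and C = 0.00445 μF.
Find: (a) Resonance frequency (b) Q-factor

Step 1 — Resonance condition Im(Z)=0 gives ω₀ = 1/√(LC).
Step 2 — ω₀ = 1/√(0.00131·4.45e-09) = 4.142e+05 rad/s.
Step 3 — f₀ = ω₀/(2π) = 6.592e+04 Hz.
Step 4 — Series Q: Q = ω₀L/R = 4.142e+05·0.00131/470 = 1.154.

(a) f₀ = 6.592e+04 Hz  (b) Q = 1.154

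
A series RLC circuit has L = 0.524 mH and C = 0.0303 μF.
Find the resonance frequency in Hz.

Step 1 — Resonance condition Im(Z)=0 gives ω₀ = 1/√(LC).
Step 2 — ω₀ = 1/√(0.000524·3.03e-08) = 2.51e+05 rad/s.
Step 3 — f₀ = ω₀/(2π) = 3.994e+04 Hz.

f₀ = 3.994e+04 Hz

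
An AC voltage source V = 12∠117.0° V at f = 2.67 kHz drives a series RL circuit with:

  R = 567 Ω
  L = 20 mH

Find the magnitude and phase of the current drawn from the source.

Step 1 — Angular frequency: ω = 2π·f = 2π·2670 = 1.678e+04 rad/s.
Step 2 — Component impedances:
  R: Z = R = 567 Ω
  L: Z = jωL = j·1.678e+04·0.02 = 0 + j335.5 Ω
Step 3 — Series combination: Z_total = R + L = 567 + j335.5 Ω = 658.8∠30.6° Ω.
Step 4 — Source phasor: V = 12∠117.0° V = -5.448 + j10.69 V.
Step 5 — Ohm's law: I = V / Z_total = (-5.448 + j10.69) / (567 + j335.5) = 0.001148 + j0.01818 A.
Step 6 — Convert to polar: |I| = 0.01821 A, ∠I = 86.4°.

I = 0.01821∠86.4° A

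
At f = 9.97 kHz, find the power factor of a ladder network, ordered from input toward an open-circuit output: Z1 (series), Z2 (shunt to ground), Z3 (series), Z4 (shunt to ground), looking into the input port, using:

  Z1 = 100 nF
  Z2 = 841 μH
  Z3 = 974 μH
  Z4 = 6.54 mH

Step 1 — Angular frequency: ω = 2π·f = 2π·9970 = 6.264e+04 rad/s.
Step 2 — Component impedances:
  Z1: Z = 1/(jωC) = -j/(ω·C) = 0 - j159.6 Ω
  Z2: Z = jωL = j·6.264e+04·0.000841 = 0 + j52.68 Ω
  Z3: Z = jωL = j·6.264e+04·0.000974 = 0 + j61.01 Ω
  Z4: Z = jωL = j·6.264e+04·0.00654 = 0 + j409.7 Ω
Step 3 — Ladder network (open output): work backward from the far end, alternating series and parallel combinations. Z_in = 0 - j112.3 Ω = 112.3∠-90.0° Ω.
Step 4 — Power factor: PF = cos(φ) = Re(Z)/|Z| = 0/112.3 = 0.
Step 5 — Type: Im(Z) = -112.3 ⇒ leading (phase φ = -90.0°).

PF = 0 (leading, φ = -90.0°)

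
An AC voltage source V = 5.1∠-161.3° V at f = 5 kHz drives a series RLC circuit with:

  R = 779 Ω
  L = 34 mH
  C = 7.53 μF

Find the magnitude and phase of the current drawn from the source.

Step 1 — Angular frequency: ω = 2π·f = 2π·5000 = 3.142e+04 rad/s.
Step 2 — Component impedances:
  R: Z = R = 779 Ω
  L: Z = jωL = j·3.142e+04·0.034 = 0 + j1068 Ω
  C: Z = 1/(jωC) = -j/(ω·C) = 0 - j4.227 Ω
Step 3 — Series combination: Z_total = R + L + C = 779 + j1064 Ω = 1319∠53.8° Ω.
Step 4 — Source phasor: V = 5.1∠-161.3° V = -4.831 - j1.635 V.
Step 5 — Ohm's law: I = V / Z_total = (-4.831 - j1.635) / (779 + j1064) = -0.003165 + j0.002223 A.
Step 6 — Convert to polar: |I| = 0.003868 A, ∠I = 144.9°.

I = 0.003868∠144.9° A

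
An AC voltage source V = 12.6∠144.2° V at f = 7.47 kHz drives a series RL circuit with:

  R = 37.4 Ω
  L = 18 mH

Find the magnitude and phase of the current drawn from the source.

Step 1 — Angular frequency: ω = 2π·f = 2π·7470 = 4.694e+04 rad/s.
Step 2 — Component impedances:
  R: Z = R = 37.4 Ω
  L: Z = jωL = j·4.694e+04·0.018 = 0 + j844.8 Ω
Step 3 — Series combination: Z_total = R + L = 37.4 + j844.8 Ω = 845.7∠87.5° Ω.
Step 4 — Source phasor: V = 12.6∠144.2° V = -10.22 + j7.37 V.
Step 5 — Ohm's law: I = V / Z_total = (-10.22 + j7.37) / (37.4 + j844.8) = 0.008173 + j0.01246 A.
Step 6 — Convert to polar: |I| = 0.0149 A, ∠I = 56.7°.

I = 0.0149∠56.7° A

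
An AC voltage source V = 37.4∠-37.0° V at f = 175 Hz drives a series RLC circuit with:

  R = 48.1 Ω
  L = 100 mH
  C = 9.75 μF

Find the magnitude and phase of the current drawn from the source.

Step 1 — Angular frequency: ω = 2π·f = 2π·175 = 1100 rad/s.
Step 2 — Component impedances:
  R: Z = R = 48.1 Ω
  L: Z = jωL = j·1100·0.1 = 0 + j110 Ω
  C: Z = 1/(jωC) = -j/(ω·C) = 0 - j93.28 Ω
Step 3 — Series combination: Z_total = R + L + C = 48.1 + j16.68 Ω = 50.91∠19.1° Ω.
Step 4 — Source phasor: V = 37.4∠-37.0° V = 29.87 - j22.51 V.
Step 5 — Ohm's law: I = V / Z_total = (29.87 - j22.51) / (48.1 + j16.68) = 0.4095 - j0.6099 A.
Step 6 — Convert to polar: |I| = 0.7346 A, ∠I = -56.1°.

I = 0.7346∠-56.1° A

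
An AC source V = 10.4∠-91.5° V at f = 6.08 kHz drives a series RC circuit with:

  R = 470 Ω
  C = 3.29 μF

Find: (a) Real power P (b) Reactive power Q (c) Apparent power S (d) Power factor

Step 1 — Angular frequency: ω = 2π·f = 2π·6080 = 3.82e+04 rad/s.
Step 2 — Component impedances:
  R: Z = R = 470 Ω
  C: Z = 1/(jωC) = -j/(ω·C) = 0 - j7.956 Ω
Step 3 — Series combination: Z_total = R + C = 470 - j7.956 Ω = 470.1∠-1.0° Ω.
Step 4 — Source phasor: V = 10.4∠-91.5° V = -0.2722 - j10.4 V.
Step 5 — Current: I = V / Z = -0.0002047 - j0.02212 A = 0.02212∠-90.5° A.
Step 6 — Complex power: S = V·I* = 0.2301 - j0.003895 VA.
Step 7 — Real power: P = Re(S) = 0.2301 W.
Step 8 — Reactive power: Q = Im(S) = -0.003895 VAR.
Step 9 — Apparent power: |S| = 0.2301 VA.
Step 10 — Power factor: PF = P/|S| = 0.9999 (leading).

(a) P = 0.2301 W  (b) Q = -0.003895 VAR  (c) S = 0.2301 VA  (d) PF = 0.9999 (leading)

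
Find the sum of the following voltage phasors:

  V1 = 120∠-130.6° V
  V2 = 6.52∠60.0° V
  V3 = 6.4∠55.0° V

Step 1 — Convert each phasor to rectangular form:
  V1 = 120·(cos(-130.6°) + j·sin(-130.6°)) = -78.09 - j91.11 V
  V2 = 6.52·(cos(60.0°) + j·sin(60.0°)) = 3.26 + j5.646 V
  V3 = 6.4·(cos(55.0°) + j·sin(55.0°)) = 3.671 + j5.243 V
Step 2 — Sum components: V_total = -71.16 - j80.22 V.
Step 3 — Convert to polar: |V_total| = 107.2 V, ∠V_total = -131.6°.

V_total = 107.2∠-131.6° V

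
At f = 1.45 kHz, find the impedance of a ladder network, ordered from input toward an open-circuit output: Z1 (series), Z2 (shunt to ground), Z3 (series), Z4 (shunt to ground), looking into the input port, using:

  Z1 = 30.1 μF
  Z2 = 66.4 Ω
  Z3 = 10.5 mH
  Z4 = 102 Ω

Step 1 — Angular frequency: ω = 2π·f = 2π·1450 = 9111 rad/s.
Step 2 — Component impedances:
  Z1: Z = 1/(jωC) = -j/(ω·C) = 0 - j3.647 Ω
  Z2: Z = R = 66.4 Ω
  Z3: Z = jωL = j·9111·0.0105 = 0 + j95.66 Ω
  Z4: Z = R = 102 Ω
Step 3 — Ladder network (open output): work backward from the far end, alternating series and parallel combinations. Z_in = 46.61 + j7.598 Ω = 47.22∠9.3° Ω.

Z = 46.61 + j7.598 Ω = 47.22∠9.3° Ω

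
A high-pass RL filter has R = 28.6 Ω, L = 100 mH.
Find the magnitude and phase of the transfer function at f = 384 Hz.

Step 1 — Angular frequency: ω = 2π·384 = 2413 rad/s.
Step 2 — Transfer function: H(jω) = jωL/(R + jωL).
Step 3 — Numerator jωL = j·241.3; denominator R + jωL = 28.6 + j241.3.
Step 4 — H = 0.9861 + j0.1169.
Step 5 — Magnitude: |H| = 0.993 (-0.1 dB); phase: φ = 6.8°.

|H| = 0.993 (-0.1 dB), φ = 6.8°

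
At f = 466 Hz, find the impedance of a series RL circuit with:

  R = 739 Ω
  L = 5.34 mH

Step 1 — Angular frequency: ω = 2π·f = 2π·466 = 2928 rad/s.
Step 2 — Component impedances:
  R: Z = R = 739 Ω
  L: Z = jωL = j·2928·0.00534 = 0 + j15.64 Ω
Step 3 — Series combination: Z_total = R + L = 739 + j15.64 Ω = 739.2∠1.2° Ω.

Z = 739 + j15.64 Ω = 739.2∠1.2° Ω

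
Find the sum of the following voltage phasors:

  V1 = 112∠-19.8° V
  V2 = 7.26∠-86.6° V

Step 1 — Convert each phasor to rectangular form:
  V1 = 112·(cos(-19.8°) + j·sin(-19.8°)) = 105.4 - j37.94 V
  V2 = 7.26·(cos(-86.6°) + j·sin(-86.6°)) = 0.4306 - j7.247 V
Step 2 — Sum components: V_total = 105.8 - j45.19 V.
Step 3 — Convert to polar: |V_total| = 115.1 V, ∠V_total = -23.1°.

V_total = 115.1∠-23.1° V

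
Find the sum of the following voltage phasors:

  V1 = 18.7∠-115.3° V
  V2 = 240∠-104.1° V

Step 1 — Convert each phasor to rectangular form:
  V1 = 18.7·(cos(-115.3°) + j·sin(-115.3°)) = -7.992 - j16.91 V
  V2 = 240·(cos(-104.1°) + j·sin(-104.1°)) = -58.47 - j232.8 V
Step 2 — Sum components: V_total = -66.46 - j249.7 V.
Step 3 — Convert to polar: |V_total| = 258.4 V, ∠V_total = -104.9°.

V_total = 258.4∠-104.9° V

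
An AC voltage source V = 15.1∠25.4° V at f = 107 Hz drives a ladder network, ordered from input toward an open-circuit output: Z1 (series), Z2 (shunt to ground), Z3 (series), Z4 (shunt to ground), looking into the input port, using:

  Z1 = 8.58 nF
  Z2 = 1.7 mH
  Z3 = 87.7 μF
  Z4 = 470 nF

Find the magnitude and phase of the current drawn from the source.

Step 1 — Angular frequency: ω = 2π·f = 2π·107 = 672.3 rad/s.
Step 2 — Component impedances:
  Z1: Z = 1/(jωC) = -j/(ω·C) = 0 - j1.734e+05 Ω
  Z2: Z = jωL = j·672.3·0.0017 = 0 + j1.143 Ω
  Z3: Z = 1/(jωC) = -j/(ω·C) = 0 - j16.96 Ω
  Z4: Z = 1/(jωC) = -j/(ω·C) = 0 - j3165 Ω
Step 3 — Ladder network (open output): work backward from the far end, alternating series and parallel combinations. Z_in = 0 - j1.734e+05 Ω = 1.734e+05∠-90.0° Ω.
Step 4 — Source phasor: V = 15.1∠25.4° V = 13.64 + j6.477 V.
Step 5 — Ohm's law: I = V / Z_total = (13.64 + j6.477) / (0 - j1.734e+05) = -3.736e-05 + j7.868e-05 A.
Step 6 — Convert to polar: |I| = 8.71e-05 A, ∠I = 115.4°.

I = 8.71e-05∠115.4° A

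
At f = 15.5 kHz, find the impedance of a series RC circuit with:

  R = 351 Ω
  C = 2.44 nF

Step 1 — Angular frequency: ω = 2π·f = 2π·1.55e+04 = 9.739e+04 rad/s.
Step 2 — Component impedances:
  R: Z = R = 351 Ω
  C: Z = 1/(jωC) = -j/(ω·C) = 0 - j4208 Ω
Step 3 — Series combination: Z_total = R + C = 351 - j4208 Ω = 4223∠-85.2° Ω.

Z = 351 - j4208 Ω = 4223∠-85.2° Ω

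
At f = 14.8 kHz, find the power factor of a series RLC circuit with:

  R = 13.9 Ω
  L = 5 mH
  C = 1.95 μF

Step 1 — Angular frequency: ω = 2π·f = 2π·1.48e+04 = 9.299e+04 rad/s.
Step 2 — Component impedances:
  R: Z = R = 13.9 Ω
  L: Z = jωL = j·9.299e+04·0.005 = 0 + j465 Ω
  C: Z = 1/(jωC) = -j/(ω·C) = 0 - j5.515 Ω
Step 3 — Series combination: Z_total = R + L + C = 13.9 + j459.4 Ω = 459.7∠88.3° Ω.
Step 4 — Power factor: PF = cos(φ) = Re(Z)/|Z| = 13.9/459.7 = 0.03024.
Step 5 — Type: Im(Z) = 459.4 ⇒ lagging (phase φ = 88.3°).

PF = 0.03024 (lagging, φ = 88.3°)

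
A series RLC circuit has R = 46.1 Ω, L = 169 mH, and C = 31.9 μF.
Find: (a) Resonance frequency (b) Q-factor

Step 1 — Resonance condition Im(Z)=0 gives ω₀ = 1/√(LC).
Step 2 — ω₀ = 1/√(0.169·3.19e-05) = 430.7 rad/s.
Step 3 — f₀ = ω₀/(2π) = 68.55 Hz.
Step 4 — Series Q: Q = ω₀L/R = 430.7·0.169/46.1 = 1.579.

(a) f₀ = 68.55 Hz  (b) Q = 1.579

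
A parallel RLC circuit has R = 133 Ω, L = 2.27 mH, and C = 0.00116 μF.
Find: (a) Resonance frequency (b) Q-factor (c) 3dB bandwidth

Step 1 — Resonance: ω₀ = 1/√(LC) = 1/√(0.00227·1.16e-09) = 6.163e+05 rad/s.
Step 2 — f₀ = ω₀/(2π) = 9.808e+04 Hz.
Step 3 — Parallel Q: Q = R/(ω₀L) = 133/(6.163e+05·0.00227) = 0.09508.
Step 4 — Bandwidth: Δω = ω₀/Q = 6.482e+06 rad/s; BW = Δω/(2π) = 1.032e+06 Hz.

(a) f₀ = 9.808e+04 Hz  (b) Q = 0.09508  (c) BW = 1.032e+06 Hz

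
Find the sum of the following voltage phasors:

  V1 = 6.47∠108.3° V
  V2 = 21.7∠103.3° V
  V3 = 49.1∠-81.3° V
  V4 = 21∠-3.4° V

Step 1 — Convert each phasor to rectangular form:
  V1 = 6.47·(cos(108.3°) + j·sin(108.3°)) = -2.032 + j6.143 V
  V2 = 21.7·(cos(103.3°) + j·sin(103.3°)) = -4.992 + j21.12 V
  V3 = 49.1·(cos(-81.3°) + j·sin(-81.3°)) = 7.427 - j48.54 V
  V4 = 21·(cos(-3.4°) + j·sin(-3.4°)) = 20.96 - j1.245 V
Step 2 — Sum components: V_total = 21.37 - j22.52 V.
Step 3 — Convert to polar: |V_total| = 31.04 V, ∠V_total = -46.5°.

V_total = 31.04∠-46.5° V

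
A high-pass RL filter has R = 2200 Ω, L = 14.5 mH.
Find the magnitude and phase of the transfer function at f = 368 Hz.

Step 1 — Angular frequency: ω = 2π·368 = 2312 rad/s.
Step 2 — Transfer function: H(jω) = jωL/(R + jωL).
Step 3 — Numerator jωL = j·33.53; denominator R + jωL = 2200 + j33.53.
Step 4 — H = 0.0002322 + j0.01524.
Step 5 — Magnitude: |H| = 0.01524 (-36.3 dB); phase: φ = 89.1°.

|H| = 0.01524 (-36.3 dB), φ = 89.1°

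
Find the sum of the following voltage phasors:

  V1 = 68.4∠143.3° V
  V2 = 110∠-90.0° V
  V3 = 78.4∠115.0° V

Step 1 — Convert each phasor to rectangular form:
  V1 = 68.4·(cos(143.3°) + j·sin(143.3°)) = -54.84 + j40.88 V
  V2 = 110·(cos(-90.0°) + j·sin(-90.0°)) = 0 - j110 V
  V3 = 78.4·(cos(115.0°) + j·sin(115.0°)) = -33.13 + j71.05 V
Step 2 — Sum components: V_total = -87.97 + j1.932 V.
Step 3 — Convert to polar: |V_total| = 88 V, ∠V_total = 178.7°.

V_total = 88∠178.7° V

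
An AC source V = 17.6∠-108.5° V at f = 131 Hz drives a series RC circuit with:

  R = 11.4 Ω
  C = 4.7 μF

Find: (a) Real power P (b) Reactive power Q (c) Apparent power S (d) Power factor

Step 1 — Angular frequency: ω = 2π·f = 2π·131 = 823.1 rad/s.
Step 2 — Component impedances:
  R: Z = R = 11.4 Ω
  C: Z = 1/(jωC) = -j/(ω·C) = 0 - j258.5 Ω
Step 3 — Series combination: Z_total = R + C = 11.4 - j258.5 Ω = 258.7∠-87.5° Ω.
Step 4 — Source phasor: V = 17.6∠-108.5° V = -5.585 - j16.69 V.
Step 5 — Current: I = V / Z = 0.06349 - j0.0244 A = 0.06802∠-21.0° A.
Step 6 — Complex power: S = V·I* = 0.05275 - j1.196 VA.
Step 7 — Real power: P = Re(S) = 0.05275 W.
Step 8 — Reactive power: Q = Im(S) = -1.196 VAR.
Step 9 — Apparent power: |S| = 1.197 VA.
Step 10 — Power factor: PF = P/|S| = 0.04406 (leading).

(a) P = 0.05275 W  (b) Q = -1.196 VAR  (c) S = 1.197 VA  (d) PF = 0.04406 (leading)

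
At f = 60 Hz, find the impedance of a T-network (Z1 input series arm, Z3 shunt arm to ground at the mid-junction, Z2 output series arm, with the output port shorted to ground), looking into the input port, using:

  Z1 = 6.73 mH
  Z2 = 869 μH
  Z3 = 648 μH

Step 1 — Angular frequency: ω = 2π·f = 2π·60 = 377 rad/s.
Step 2 — Component impedances:
  Z1: Z = jωL = j·377·0.00673 = 0 + j2.537 Ω
  Z2: Z = jωL = j·377·0.000869 = 0 + j0.3276 Ω
  Z3: Z = jωL = j·377·0.000648 = 0 + j0.2443 Ω
Step 3 — With the output port shorted to ground, the output series arm Z2 runs from the junction to ground; the shunt arm Z3 also runs from the junction to ground. They appear in parallel: Z3 || Z2 = 0 + j0.1399 Ω.
Step 4 — Series with input arm Z1: Z_in = Z1 + (Z3 || Z2) = 0 + j2.677 Ω = 2.677∠90.0° Ω.

Z = 0 + j2.677 Ω = 2.677∠90.0° Ω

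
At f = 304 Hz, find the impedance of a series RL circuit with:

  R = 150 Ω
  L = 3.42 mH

Step 1 — Angular frequency: ω = 2π·f = 2π·304 = 1910 rad/s.
Step 2 — Component impedances:
  R: Z = R = 150 Ω
  L: Z = jωL = j·1910·0.00342 = 0 + j6.533 Ω
Step 3 — Series combination: Z_total = R + L = 150 + j6.533 Ω = 150.1∠2.5° Ω.

Z = 150 + j6.533 Ω = 150.1∠2.5° Ω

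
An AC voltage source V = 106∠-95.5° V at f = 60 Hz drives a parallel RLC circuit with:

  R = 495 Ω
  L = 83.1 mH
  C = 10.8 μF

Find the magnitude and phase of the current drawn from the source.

Step 1 — Angular frequency: ω = 2π·f = 2π·60 = 377 rad/s.
Step 2 — Component impedances:
  R: Z = R = 495 Ω
  L: Z = jωL = j·377·0.0831 = 0 + j31.33 Ω
  C: Z = 1/(jωC) = -j/(ω·C) = 0 - j245.6 Ω
Step 3 — Parallel combination: 1/Z_total = 1/R + 1/L + 1/C; Z_total = 2.591 + j35.72 Ω = 35.81∠85.9° Ω.
Step 4 — Source phasor: V = 106∠-95.5° V = -10.16 - j105.5 V.
Step 5 — Ohm's law: I = V / Z_total = (-10.16 - j105.5) / (2.591 + j35.72) = -2.959 + j0.06978 A.
Step 6 — Convert to polar: |I| = 2.96 A, ∠I = 178.6°.

I = 2.96∠178.6° A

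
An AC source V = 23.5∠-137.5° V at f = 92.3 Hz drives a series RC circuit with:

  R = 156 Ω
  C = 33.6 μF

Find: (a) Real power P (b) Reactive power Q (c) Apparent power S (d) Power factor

Step 1 — Angular frequency: ω = 2π·f = 2π·92.3 = 579.9 rad/s.
Step 2 — Component impedances:
  R: Z = R = 156 Ω
  C: Z = 1/(jωC) = -j/(ω·C) = 0 - j51.32 Ω
Step 3 — Series combination: Z_total = R + C = 156 - j51.32 Ω = 164.2∠-18.2° Ω.
Step 4 — Source phasor: V = 23.5∠-137.5° V = -17.33 - j15.88 V.
Step 5 — Current: I = V / Z = -0.07001 - j0.1248 A = 0.1431∠-119.3° A.
Step 6 — Complex power: S = V·I* = 3.194 - j1.051 VA.
Step 7 — Real power: P = Re(S) = 3.194 W.
Step 8 — Reactive power: Q = Im(S) = -1.051 VAR.
Step 9 — Apparent power: |S| = 3.363 VA.
Step 10 — Power factor: PF = P/|S| = 0.9499 (leading).

(a) P = 3.194 W  (b) Q = -1.051 VAR  (c) S = 3.363 VA  (d) PF = 0.9499 (leading)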